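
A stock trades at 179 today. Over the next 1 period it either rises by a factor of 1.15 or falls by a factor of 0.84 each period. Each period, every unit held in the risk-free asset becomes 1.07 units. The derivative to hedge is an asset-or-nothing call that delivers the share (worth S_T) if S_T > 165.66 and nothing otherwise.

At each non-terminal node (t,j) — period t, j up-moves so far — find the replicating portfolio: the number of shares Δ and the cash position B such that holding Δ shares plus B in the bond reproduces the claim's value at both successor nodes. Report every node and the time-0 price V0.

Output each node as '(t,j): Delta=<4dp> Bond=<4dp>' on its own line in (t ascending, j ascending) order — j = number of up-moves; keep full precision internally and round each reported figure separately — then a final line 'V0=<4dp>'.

(0,0): Delta=3.7097 Bond=-521.2964
V0=142.7359

Under the risk-neutral measure, an up-move has probability p* = (R−d)/(u−d) = 0.7419 and values discount at R = 1.07.
Terminal payoffs: V(1,0)=0.0000, V(1,1)=205.8500
  t=0,j=0: stock 179.0000 → up 205.8500 (V=205.8500), down 150.3600 (V=0.0000). Price 142.7359; hedge Δ=3.7097, bond B=-521.2964.
The time-0 hedge costs 142.7359, which is the no-arbitrage price.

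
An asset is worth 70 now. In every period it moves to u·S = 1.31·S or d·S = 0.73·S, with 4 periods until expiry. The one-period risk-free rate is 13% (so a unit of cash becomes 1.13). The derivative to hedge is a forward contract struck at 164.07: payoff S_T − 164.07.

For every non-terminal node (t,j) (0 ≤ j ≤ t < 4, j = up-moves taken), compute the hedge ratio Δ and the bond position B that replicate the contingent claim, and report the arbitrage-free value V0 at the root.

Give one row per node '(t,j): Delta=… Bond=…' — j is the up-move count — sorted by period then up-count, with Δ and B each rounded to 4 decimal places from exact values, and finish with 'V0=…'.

(0,0): Delta=1.0000 Bond=-100.6272
(1,0): Delta=1.0000 Bond=-113.7087
(1,1): Delta=1.0000 Bond=-113.7087
(2,0): Delta=1.0000 Bond=-128.4909
(2,1): Delta=1.0000 Bond=-128.4909
(2,2): Delta=1.0000 Bond=-128.4909
(3,0): Delta=1.0000 Bond=-145.1947
(3,1): Delta=1.0000 Bond=-145.1947
(3,2): Delta=1.0000 Bond=-145.1947
(3,3): Delta=1.0000 Bond=-145.1947
V0=-30.6272

Risk-neutral probability p* = (R−d)/(u−d) = (1.13−0.73)/(1.31−0.73) = 0.6897.
Payoff layer (t=4): V(4,0)=-144.1912, V(4,1)=-128.3971, V(4,2)=-100.0543, V(4,3)=-49.1925, V(4,4)=42.0799
Node (3,0) S=27.2312: V=(p*·-128.3971+(1−p*)·-144.1912)/1.13=-117.9635; Δ=(-128.3971−-144.1912)/(35.6729−19.8788)=1.0000; B=V−Δ·S=-145.1947
Node (3,1) S=48.8669: V=(p*·-100.0543+(1−p*)·-128.3971)/1.13=-96.3278; Δ=(-100.0543−-128.3971)/(64.0157−35.6729)=1.0000; B=V−Δ·S=-145.1947
Node (3,2) S=87.6927: V=(p*·-49.1925+(1−p*)·-100.0543)/1.13=-57.5020; Δ=(-49.1925−-100.0543)/(114.8775−64.0157)=1.0000; B=V−Δ·S=-145.1947
Node (3,3) S=157.3664: V=(p*·42.0799+(1−p*)·-49.1925)/1.13=12.1717; Δ=(42.0799−-49.1925)/(206.1499−114.8775)=1.0000; B=V−Δ·S=-145.1947
Node (2,0) S=37.3030: V=(p*·-96.3278+(1−p*)·-117.9635)/1.13=-91.1879; Δ=(-96.3278−-117.9635)/(48.8669−27.2312)=1.0000; B=V−Δ·S=-128.4909
Node (2,1) S=66.9410: V=(p*·-57.5020+(1−p*)·-96.3278)/1.13=-61.5499; Δ=(-57.5020−-96.3278)/(87.6927−48.8669)=1.0000; B=V−Δ·S=-128.4909
Node (2,2) S=120.1270: V=(p*·12.1717+(1−p*)·-57.5020)/1.13=-8.3639; Δ=(12.1717−-57.5020)/(157.3664−87.6927)=1.0000; B=V−Δ·S=-128.4909
Node (1,0) S=51.1000: V=(p*·-61.5499+(1−p*)·-91.1879)/1.13=-62.6087; Δ=(-61.5499−-91.1879)/(66.9410−37.3030)=1.0000; B=V−Δ·S=-113.7087
Node (1,1) S=91.7000: V=(p*·-8.3639+(1−p*)·-61.5499)/1.13=-22.0087; Δ=(-8.3639−-61.5499)/(120.1270−66.9410)=1.0000; B=V−Δ·S=-113.7087
Node (0,0) S=70.0000: V=(p*·-22.0087+(1−p*)·-62.6087)/1.13=-30.6272; Δ=(-22.0087−-62.6087)/(91.7000−51.1000)=1.0000; B=V−Δ·S=-100.6272
The time-0 hedge costs -30.6272, which is the no-arbitrage price.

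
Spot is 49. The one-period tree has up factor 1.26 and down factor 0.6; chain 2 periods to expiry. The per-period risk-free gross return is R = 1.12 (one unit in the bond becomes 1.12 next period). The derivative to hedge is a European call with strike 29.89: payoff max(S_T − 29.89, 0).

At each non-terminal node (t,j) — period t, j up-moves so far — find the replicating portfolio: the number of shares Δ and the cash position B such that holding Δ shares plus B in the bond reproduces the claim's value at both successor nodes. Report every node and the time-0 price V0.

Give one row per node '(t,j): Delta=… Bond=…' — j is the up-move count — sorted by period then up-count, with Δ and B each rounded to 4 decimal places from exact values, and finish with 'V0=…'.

Under the risk-neutral measure, an up-move has probability p* = (R−d)/(u−d) = 0.7879 and values discount at R = 1.12.
Payoff layer (t=2): V(2,0)=0.0000, V(2,1)=7.1540, V(2,2)=47.9024
Node (1,0) S=29.4000: V=(p*·7.1540+(1−p*)·0.0000)/1.12=5.0326; Δ=(7.1540−0.0000)/(37.0440−17.6400)=0.3687; B=V−Δ·S=-5.8068
Node (1,1) S=61.7400: V=(p*·47.9024+(1−p*)·7.1540)/1.12=35.0525; Δ=(47.9024−7.1540)/(77.7924−37.0440)=1.0000; B=V−Δ·S=-26.6875
Node (0,0) S=49.0000: V=(p*·35.0525+(1−p*)·5.0326)/1.12=25.6113; Δ=(35.0525−5.0326)/(61.7400−29.4000)=0.9283; B=V−Δ·S=-19.8735
The time-0 hedge costs 25.6113, which is the no-arbitrage price.

(0,0): Delta=0.9283 Bond=-19.8735
(1,0): Delta=0.3687 Bond=-5.8068
(1,1): Delta=1.0000 Bond=-26.6875
V0=25.6113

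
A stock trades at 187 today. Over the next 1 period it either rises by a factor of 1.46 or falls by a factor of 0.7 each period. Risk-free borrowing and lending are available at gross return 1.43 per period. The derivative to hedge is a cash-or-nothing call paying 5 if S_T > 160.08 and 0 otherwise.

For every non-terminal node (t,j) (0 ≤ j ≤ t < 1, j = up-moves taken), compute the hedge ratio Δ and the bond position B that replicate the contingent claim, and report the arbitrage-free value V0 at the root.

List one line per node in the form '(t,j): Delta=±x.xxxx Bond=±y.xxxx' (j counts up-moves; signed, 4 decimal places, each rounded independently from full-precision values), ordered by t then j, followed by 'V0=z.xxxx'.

(0,0): Delta=0.0352 Bond=-3.2205
V0=3.3585

The replicating-portfolio and risk-neutral prices coincide; use p* = (1.43−0.7)/(1.46−0.7) = 0.9605 for the latter.
Terminal values V(1,·): V(1,0)=0.0000, V(1,1)=5.0000
(0,0): S=187.0000. Δ = (V_up−V_dn)/(S_up−S_dn) = (5.0000−0.0000)/(273.0200−130.9000) = 0.0352. V = [p*·5.0000 + (1−p*)·0.0000]/1.43 = 3.3585. B = V − Δ·S = -3.2205.
The time-0 hedge costs 3.3585, which is the no-arbitrage price.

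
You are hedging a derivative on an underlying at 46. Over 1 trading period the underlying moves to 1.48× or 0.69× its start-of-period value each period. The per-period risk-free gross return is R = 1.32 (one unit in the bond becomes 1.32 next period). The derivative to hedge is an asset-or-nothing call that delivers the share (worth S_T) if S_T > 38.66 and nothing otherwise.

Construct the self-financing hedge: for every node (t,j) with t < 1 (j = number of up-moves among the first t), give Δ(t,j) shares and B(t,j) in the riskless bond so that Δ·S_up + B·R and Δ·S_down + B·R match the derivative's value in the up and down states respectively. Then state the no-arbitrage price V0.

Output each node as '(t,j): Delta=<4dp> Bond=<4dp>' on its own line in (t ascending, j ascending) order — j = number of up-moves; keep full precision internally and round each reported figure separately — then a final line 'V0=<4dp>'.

Since d<R<u, set p* = (R−d)/(u−d) = 0.7975; price each node as the discounted p*-expectation of its children.
Terminal values V(1,·): V(1,0)=0.0000, V(1,1)=68.0800
Node (0,0) S=46.0000: V=(p*·68.0800+(1−p*)·0.0000)/1.32=41.1300; Δ=(68.0800−0.0000)/(68.0800−31.7400)=1.8734; B=V−Δ·S=-45.0472
Self-financing check: at every node Δ·S+B equals the discounted successor values.

(0,0): Delta=1.8734 Bond=-45.0472
V0=41.1300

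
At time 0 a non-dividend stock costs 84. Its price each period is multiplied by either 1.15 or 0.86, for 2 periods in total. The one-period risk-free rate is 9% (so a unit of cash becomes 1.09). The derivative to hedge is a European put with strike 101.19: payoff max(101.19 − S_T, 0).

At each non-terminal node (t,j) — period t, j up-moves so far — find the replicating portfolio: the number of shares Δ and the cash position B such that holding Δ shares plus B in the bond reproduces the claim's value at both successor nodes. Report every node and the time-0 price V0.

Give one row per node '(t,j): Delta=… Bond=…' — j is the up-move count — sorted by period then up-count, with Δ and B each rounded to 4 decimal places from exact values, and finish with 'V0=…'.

(0,0): Delta=-0.7043 Bond=65.5716
(1,0): Delta=-1.0000 Bond=92.8349
(1,1): Delta=-0.6466 Bond=65.9003
V0=6.4109

Under the risk-neutral measure, an up-move has probability p* = (R−d)/(u−d) = 0.7931 and values discount at R = 1.09.
At expiry t=2: V(2,0)=39.0636, V(2,1)=18.1140, V(2,2)=0.0000
  t=1,j=0: stock 72.2400 → up 83.0760 (V=18.1140), down 62.1264 (V=39.0636). Price 20.5949; hedge Δ=-1.0000, bond B=92.8349.
  t=1,j=1: stock 96.6000 → up 111.0900 (V=0.0000), down 83.0760 (V=18.1140). Price 3.4383; hedge Δ=-0.6466, bond B=65.9003.
  t=0,j=0: stock 84.0000 → up 96.6000 (V=3.4383), down 72.2400 (V=20.5949). Price 6.4109; hedge Δ=-0.7043, bond B=65.5716.
Check: Δ(0,0)·S0 + B(0,0) = 6.4109 = V0.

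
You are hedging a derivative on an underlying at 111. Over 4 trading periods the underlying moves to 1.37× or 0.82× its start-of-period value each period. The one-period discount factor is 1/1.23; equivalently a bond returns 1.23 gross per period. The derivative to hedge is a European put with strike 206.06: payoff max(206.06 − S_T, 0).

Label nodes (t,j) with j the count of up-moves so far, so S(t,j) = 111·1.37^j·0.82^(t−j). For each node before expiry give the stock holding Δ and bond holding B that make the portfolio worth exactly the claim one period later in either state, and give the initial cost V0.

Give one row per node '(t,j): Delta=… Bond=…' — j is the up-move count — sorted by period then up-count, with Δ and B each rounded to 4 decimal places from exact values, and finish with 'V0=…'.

(0,0): Delta=-0.3231 Bond=44.9980
(1,0): Delta=-0.7947 Bond=98.2739
(1,1): Delta=-0.2267 Bond=40.6897
(2,0): Delta=-1.0000 Bond=136.2020
(2,1): Delta=-0.7527 Bond=115.6440
(2,2): Delta=-0.1192 Bond=27.6498
(3,0): Delta=-1.0000 Bond=167.5285
(3,1): Delta=-1.0000 Bond=167.5285
(3,2): Delta=-0.7022 Bond=133.6078
(3,3): Delta=0.0000 Bond=0.0000
V0=9.1388

Under the risk-neutral measure, an up-move has probability p* = (R−d)/(u−d) = 0.7455 and values discount at R = 1.23.
Terminal payoffs: V(4,0)=155.8745, V(4,1)=122.2135, V(4,2)=65.9749, V(4,3)=0.0000, V(4,4)=0.0000
(3,0): S=61.2018. Δ = (V_up−V_dn)/(S_up−S_dn) = (122.2135−155.8745)/(83.8465−50.1855) = -1.0000. V = [p*·122.2135 + (1−p*)·155.8745]/1.23 = 106.3266. B = V − Δ·S = 167.5285.
(3,1): S=102.2519. Δ = (V_up−V_dn)/(S_up−S_dn) = (65.9749−122.2135)/(140.0851−83.8465) = -1.0000. V = [p*·65.9749 + (1−p*)·122.2135]/1.23 = 65.2766. B = V − Δ·S = 167.5285.
(3,2): S=170.8354. Δ = (V_up−V_dn)/(S_up−S_dn) = (0.0000−65.9749)/(234.0446−140.0851) = -0.7022. V = [p*·0.0000 + (1−p*)·65.9749]/1.23 = 13.6534. B = V − Δ·S = 133.6078.
(3,3): S=285.4202. Δ = (V_up−V_dn)/(S_up−S_dn) = (0.0000−0.0000)/(391.0257−234.0446) = 0.0000. V = [p*·0.0000 + (1−p*)·0.0000]/1.23 = 0.0000. B = V − Δ·S = 0.0000.
(2,0): S=74.6364. Δ = (V_up−V_dn)/(S_up−S_dn) = (65.2766−106.3266)/(102.2519−61.2018) = -1.0000. V = [p*·65.2766 + (1−p*)·106.3266]/1.23 = 61.5656. B = V − Δ·S = 136.2020.
(2,1): S=124.6974. Δ = (V_up−V_dn)/(S_up−S_dn) = (13.6534−65.2766)/(170.8354−102.2519) = -0.7527. V = [p*·13.6534 + (1−p*)·65.2766]/1.23 = 21.7836. B = V − Δ·S = 115.6440.
(2,2): S=208.3359. Δ = (V_up−V_dn)/(S_up−S_dn) = (0.0000−13.6534)/(285.4202−170.8354) = -0.1192. V = [p*·0.0000 + (1−p*)·13.6534]/1.23 = 2.8255. B = V − Δ·S = 27.6498.
(1,0): S=91.0200. Δ = (V_up−V_dn)/(S_up−S_dn) = (21.7836−61.5656)/(124.6974−74.6364) = -0.7947. V = [p*·21.7836 + (1−p*)·61.5656]/1.23 = 25.9430. B = V − Δ·S = 98.2739.
(1,1): S=152.0700. Δ = (V_up−V_dn)/(S_up−S_dn) = (2.8255−21.7836)/(208.3359−124.6974) = -0.2267. V = [p*·2.8255 + (1−p*)·21.7836]/1.23 = 6.2205. B = V − Δ·S = 40.6897.
(0,0): S=111.0000. Δ = (V_up−V_dn)/(S_up−S_dn) = (6.2205−25.9430)/(152.0700−91.0200) = -0.3231. V = [p*·6.2205 + (1−p*)·25.9430]/1.23 = 9.1388. B = V − Δ·S = 44.9980.
The time-0 hedge costs 9.1388, which is the no-arbitrage price.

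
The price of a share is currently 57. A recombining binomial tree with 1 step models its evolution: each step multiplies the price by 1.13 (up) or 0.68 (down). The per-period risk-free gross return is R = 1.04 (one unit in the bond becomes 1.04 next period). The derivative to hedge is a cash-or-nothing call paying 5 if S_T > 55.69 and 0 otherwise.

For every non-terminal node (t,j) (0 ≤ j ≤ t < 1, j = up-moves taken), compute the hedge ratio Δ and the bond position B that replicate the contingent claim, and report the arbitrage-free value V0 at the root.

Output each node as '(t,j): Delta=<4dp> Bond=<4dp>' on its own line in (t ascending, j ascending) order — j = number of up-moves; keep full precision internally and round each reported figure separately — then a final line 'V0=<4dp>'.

(0,0): Delta=0.1949 Bond=-7.2650
V0=3.8462

The replicating-portfolio and risk-neutral prices coincide; use p* = (1.04−0.68)/(1.13−0.68) = 0.8000 for the latter.
Payoff layer (t=1): V(1,0)=0.0000, V(1,1)=5.0000
  t=0,j=0: stock 57.0000 → up 64.4100 (V=5.0000), down 38.7600 (V=0.0000). Price 3.8462; hedge Δ=0.1949, bond B=-7.2650.
The time-0 hedge costs 3.8462, which is the no-arbitrage price.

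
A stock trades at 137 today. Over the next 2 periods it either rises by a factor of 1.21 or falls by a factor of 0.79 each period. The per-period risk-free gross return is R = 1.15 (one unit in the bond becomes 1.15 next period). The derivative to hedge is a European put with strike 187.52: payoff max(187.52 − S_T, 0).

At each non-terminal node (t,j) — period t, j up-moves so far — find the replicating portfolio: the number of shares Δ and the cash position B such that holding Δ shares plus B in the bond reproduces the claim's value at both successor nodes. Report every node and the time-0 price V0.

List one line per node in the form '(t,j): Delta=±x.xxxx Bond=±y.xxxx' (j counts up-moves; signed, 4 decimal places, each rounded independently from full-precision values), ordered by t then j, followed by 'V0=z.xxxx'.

No-arbitrage ⇒ martingale measure with p* = (R−d)/(u−d) = 0.8571.
Terminal values V(2,·): V(2,0)=102.0183, V(2,1)=56.5617, V(2,2)=0.0000
  t=1,j=0: stock 108.2300 → up 130.9583 (V=56.5617), down 85.5017 (V=102.0183). Price 54.8309; hedge Δ=-1.0000, bond B=163.0609.
  t=1,j=1: stock 165.7700 → up 200.5817 (V=0.0000), down 130.9583 (V=56.5617). Price 7.0263; hedge Δ=-0.8124, bond B=141.6970.
  t=0,j=0: stock 137.0000 → up 165.7700 (V=7.0263), down 108.2300 (V=54.8309). Price 12.0483; hedge Δ=-0.8308, bond B=125.8687.
Each (Δ,B) replicates both successor values, so the strategy is self-financing and V0 is arbitrage-free.

(0,0): Delta=-0.8308 Bond=125.8687
(1,0): Delta=-1.0000 Bond=163.0609
(1,1): Delta=-0.8124 Bond=141.6970
V0=12.0483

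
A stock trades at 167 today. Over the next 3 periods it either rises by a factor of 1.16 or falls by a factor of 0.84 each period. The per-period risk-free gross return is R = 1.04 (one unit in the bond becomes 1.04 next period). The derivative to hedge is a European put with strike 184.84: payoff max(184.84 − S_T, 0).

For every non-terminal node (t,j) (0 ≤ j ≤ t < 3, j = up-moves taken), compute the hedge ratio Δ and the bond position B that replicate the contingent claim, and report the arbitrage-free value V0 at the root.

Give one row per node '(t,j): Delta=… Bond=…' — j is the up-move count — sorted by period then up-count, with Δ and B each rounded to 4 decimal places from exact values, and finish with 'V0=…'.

Risk-neutral probability p* = (R−d)/(u−d) = (1.04−0.84)/(1.16−0.84) = 0.6250.
Terminal payoffs: V(3,0)=85.8584, V(3,1)=48.1512, V(3,2)=0.0000, V(3,3)=0.0000
Node (2,0) S=117.8352: V=(p*·48.1512+(1−p*)·85.8584)/1.04=59.8956; Δ=(48.1512−85.8584)/(136.6888−98.9816)=-1.0000; B=V−Δ·S=177.7308
Node (2,1) S=162.7248: V=(p*·0.0000+(1−p*)·48.1512)/1.04=17.3622; Δ=(0.0000−48.1512)/(188.7608−136.6888)=-0.9247; B=V−Δ·S=167.8346
Node (2,2) S=224.7152: V=(p*·0.0000+(1−p*)·0.0000)/1.04=0.0000; Δ=(0.0000−0.0000)/(260.6696−188.7608)=0.0000; B=V−Δ·S=0.0000
Node (1,0) S=140.2800: V=(p*·17.3622+(1−p*)·59.8956)/1.04=32.0310; Δ=(17.3622−59.8956)/(162.7248−117.8352)=-0.9475; B=V−Δ·S=164.9478
Node (1,1) S=193.7200: V=(p*·0.0000+(1−p*)·17.3622)/1.04=6.2604; Δ=(0.0000−17.3622)/(224.7152−162.7248)=-0.2801; B=V−Δ·S=60.5173
Node (0,0) S=167.0000: V=(p*·6.2604+(1−p*)·32.0310)/1.04=15.3119; Δ=(6.2604−32.0310)/(193.7200−140.2800)=-0.4822; B=V−Δ·S=95.8449
Root portfolio cost Δ·167+B reproduces V0=15.3119.

(0,0): Delta=-0.4822 Bond=95.8449
(1,0): Delta=-0.9475 Bond=164.9478
(1,1): Delta=-0.2801 Bond=60.5173
(2,0): Delta=-1.0000 Bond=177.7308
(2,1): Delta=-0.9247 Bond=167.8346
(2,2): Delta=0.0000 Bond=0.0000
V0=15.3119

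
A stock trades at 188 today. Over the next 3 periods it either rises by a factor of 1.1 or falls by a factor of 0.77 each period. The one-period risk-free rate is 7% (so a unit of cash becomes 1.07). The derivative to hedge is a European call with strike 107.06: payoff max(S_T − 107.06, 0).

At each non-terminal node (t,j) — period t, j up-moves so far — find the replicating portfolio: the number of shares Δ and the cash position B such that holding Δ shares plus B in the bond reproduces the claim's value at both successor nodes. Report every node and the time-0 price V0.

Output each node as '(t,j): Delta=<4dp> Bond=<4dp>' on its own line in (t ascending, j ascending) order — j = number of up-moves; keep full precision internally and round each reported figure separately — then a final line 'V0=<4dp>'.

(0,0): Delta=0.9975 Bond=-86.9154
(1,0): Delta=0.9622 Bond=-87.8908
(1,1): Delta=1.0000 Bond=-93.5104
(2,0): Delta=0.4228 Bond=-33.9134
(2,1): Delta=1.0000 Bond=-100.0561
(2,2): Delta=1.0000 Bond=-100.0561
V0=100.6202

Risk-neutral probability p* = (R−d)/(u−d) = (1.07−0.77)/(1.1−0.77) = 0.9091.
At expiry t=3: V(3,0)=0.0000, V(3,1)=15.5517, V(3,2)=68.0996, V(3,3)=143.1680
(2,0): S=111.4652. Δ = (V_up−V_dn)/(S_up−S_dn) = (15.5517−0.0000)/(122.6117−85.8282) = 0.4228. V = [p*·15.5517 + (1−p*)·0.0000]/1.07 = 13.2130. B = V − Δ·S = -33.9134.
(2,1): S=159.2360. Δ = (V_up−V_dn)/(S_up−S_dn) = (68.0996−15.5517)/(175.1596−122.6117) = 1.0000. V = [p*·68.0996 + (1−p*)·15.5517]/1.07 = 59.1799. B = V − Δ·S = -100.0561.
(2,2): S=227.4800. Δ = (V_up−V_dn)/(S_up−S_dn) = (143.1680−68.0996)/(250.2280−175.1596) = 1.0000. V = [p*·143.1680 + (1−p*)·68.0996]/1.07 = 127.4239. B = V − Δ·S = -100.0561.
(1,0): S=144.7600. Δ = (V_up−V_dn)/(S_up−S_dn) = (59.1799−13.2130)/(159.2360−111.4652) = 0.9622. V = [p*·59.1799 + (1−p*)·13.2130]/1.07 = 51.4029. B = V − Δ·S = -87.8908.
(1,1): S=206.8000. Δ = (V_up−V_dn)/(S_up−S_dn) = (127.4239−59.1799)/(227.4800−159.2360) = 1.0000. V = [p*·127.4239 + (1−p*)·59.1799]/1.07 = 113.2896. B = V − Δ·S = -93.5104.
(0,0): S=188.0000. Δ = (V_up−V_dn)/(S_up−S_dn) = (113.2896−51.4029)/(206.8000−144.7600) = 0.9975. V = [p*·113.2896 + (1−p*)·51.4029]/1.07 = 100.6202. B = V − Δ·S = -86.9154.
Check: Δ(0,0)·S0 + B(0,0) = 100.6202 = V0.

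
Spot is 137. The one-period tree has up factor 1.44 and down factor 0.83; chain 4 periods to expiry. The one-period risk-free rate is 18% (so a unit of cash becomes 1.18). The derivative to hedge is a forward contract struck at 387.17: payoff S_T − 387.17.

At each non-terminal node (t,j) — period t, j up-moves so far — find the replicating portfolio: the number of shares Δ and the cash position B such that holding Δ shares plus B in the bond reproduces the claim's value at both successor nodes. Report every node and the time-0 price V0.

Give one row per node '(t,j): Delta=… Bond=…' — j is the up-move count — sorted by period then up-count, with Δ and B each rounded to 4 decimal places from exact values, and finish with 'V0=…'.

Risk-neutral probability p* = (R−d)/(u−d) = (1.18−0.83)/(1.44−0.83) = 0.5738.
At expiry t=4: V(4,0)=-322.1521, V(4,1)=-274.3679, V(4,2)=-191.4651, V(4,3)=-47.6338, V(4,4)=201.9049
  t=3,j=0: stock 78.3348 → up 112.8021 (V=-274.3679), down 65.0179 (V=-322.1521). Price -249.7754; hedge Δ=1.0000, bond B=-328.1102.
  t=3,j=1: stock 135.9062 → up 195.7049 (V=-191.4651), down 112.8021 (V=-274.3679). Price -192.2040; hedge Δ=1.0000, bond B=-328.1102.
  t=3,j=2: stock 235.7891 → up 339.5362 (V=-47.6338), down 195.7049 (V=-191.4651). Price -92.3211; hedge Δ=1.0000, bond B=-328.1102.
  t=3,j=3: stock 409.0798 → up 589.0749 (V=201.9049), down 339.5362 (V=-47.6338). Price 80.9696; hedge Δ=1.0000, bond B=-328.1102.
  t=2,j=0: stock 94.3793 → up 135.9062 (V=-192.2040), down 78.3348 (V=-249.7754). Price -183.6802; hedge Δ=1.0000, bond B=-278.0595.
  t=2,j=1: stock 163.7424 → up 235.7891 (V=-92.3211), down 135.9062 (V=-192.2040). Price -114.3171; hedge Δ=1.0000, bond B=-278.0595.
  t=2,j=2: stock 284.0832 → up 409.0798 (V=80.9696), down 235.7891 (V=-92.3211). Price 6.0237; hedge Δ=1.0000, bond B=-278.0595.
  t=1,j=0: stock 113.7100 → up 163.7424 (V=-114.3171), down 94.3793 (V=-183.6802). Price -121.9336; hedge Δ=1.0000, bond B=-235.6436.
  t=1,j=1: stock 197.2800 → up 284.0832 (V=6.0237), down 163.7424 (V=-114.3171). Price -38.3636; hedge Δ=1.0000, bond B=-235.6436.
  t=0,j=0: stock 137.0000 → up 197.2800 (V=-38.3636), down 113.7100 (V=-121.9336). Price -62.6980; hedge Δ=1.0000, bond B=-199.6980.
The time-0 hedge costs -62.6980, which is the no-arbitrage price.

(0,0): Delta=1.0000 Bond=-199.6980
(1,0): Delta=1.0000 Bond=-235.6436
(1,1): Delta=1.0000 Bond=-235.6436
(2,0): Delta=1.0000 Bond=-278.0595
(2,1): Delta=1.0000 Bond=-278.0595
(2,2): Delta=1.0000 Bond=-278.0595
(3,0): Delta=1.0000 Bond=-328.1102
(3,1): Delta=1.0000 Bond=-328.1102
(3,2): Delta=1.0000 Bond=-328.1102
(3,3): Delta=1.0000 Bond=-328.1102
V0=-62.6980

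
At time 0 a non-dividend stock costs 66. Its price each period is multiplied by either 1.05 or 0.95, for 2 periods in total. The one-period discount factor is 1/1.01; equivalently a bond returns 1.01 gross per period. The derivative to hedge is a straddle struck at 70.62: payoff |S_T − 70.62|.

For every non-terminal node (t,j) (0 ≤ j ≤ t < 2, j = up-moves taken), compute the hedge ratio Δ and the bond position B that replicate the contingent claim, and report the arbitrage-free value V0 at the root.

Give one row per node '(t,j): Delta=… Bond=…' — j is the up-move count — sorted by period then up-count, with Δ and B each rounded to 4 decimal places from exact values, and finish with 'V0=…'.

(0,0): Delta=-0.6139 Bond=45.2573
(1,0): Delta=-1.0000 Bond=69.9208
(1,1): Delta=-0.3810 Bond=29.5693
V0=4.7425

Since d<R<u, set p* = (R−d)/(u−d) = 0.6000; price each node as the discounted p*-expectation of its children.
At expiry t=2: V(2,0)=11.0550, V(2,1)=4.7850, V(2,2)=2.1450
  t=1,j=0: stock 62.7000 → up 65.8350 (V=4.7850), down 59.5650 (V=11.0550). Price 7.2208; hedge Δ=-1.0000, bond B=69.9208.
  t=1,j=1: stock 69.3000 → up 72.7650 (V=2.1450), down 65.8350 (V=4.7850). Price 3.1693; hedge Δ=-0.3810, bond B=29.5693.
  t=0,j=0: stock 66.0000 → up 69.3000 (V=3.1693), down 62.7000 (V=7.2208). Price 4.7425; hedge Δ=-0.6139, bond B=45.2573.
Self-financing check: at every node Δ·S+B equals the discounted successor values.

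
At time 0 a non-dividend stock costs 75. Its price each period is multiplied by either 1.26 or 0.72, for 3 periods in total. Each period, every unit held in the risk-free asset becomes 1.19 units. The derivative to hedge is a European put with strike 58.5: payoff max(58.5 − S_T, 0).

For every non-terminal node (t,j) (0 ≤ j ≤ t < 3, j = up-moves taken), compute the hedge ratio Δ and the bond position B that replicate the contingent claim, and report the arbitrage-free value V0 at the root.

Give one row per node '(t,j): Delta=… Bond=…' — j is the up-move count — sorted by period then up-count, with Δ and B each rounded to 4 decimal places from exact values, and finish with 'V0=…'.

Since d<R<u, set p* = (R−d)/(u−d) = 0.8704; price each node as the discounted p*-expectation of its children.
Terminal payoffs: V(3,0)=30.5064, V(3,1)=9.5112, V(3,2)=0.0000, V(3,3)=0.0000
(2,0): S=38.8800. Δ = (V_up−V_dn)/(S_up−S_dn) = (9.5112−30.5064)/(48.9888−27.9936) = -1.0000. V = [p*·9.5112 + (1−p*)·30.5064]/1.19 = 10.2797. B = V − Δ·S = 49.1597.
(2,1): S=68.0400. Δ = (V_up−V_dn)/(S_up−S_dn) = (0.0000−9.5112)/(85.7304−48.9888) = -0.2589. V = [p*·0.0000 + (1−p*)·9.5112]/1.19 = 1.0361. B = V − Δ·S = 18.6494.
(2,2): S=119.0700. Δ = (V_up−V_dn)/(S_up−S_dn) = (0.0000−0.0000)/(150.0282−85.7304) = 0.0000. V = [p*·0.0000 + (1−p*)·0.0000]/1.19 = 0.0000. B = V − Δ·S = 0.0000.
(1,0): S=54.0000. Δ = (V_up−V_dn)/(S_up−S_dn) = (1.0361−10.2797)/(68.0400−38.8800) = -0.3170. V = [p*·1.0361 + (1−p*)·10.2797]/1.19 = 1.8776. B = V − Δ·S = 18.9953.
(1,1): S=94.5000. Δ = (V_up−V_dn)/(S_up−S_dn) = (0.0000−1.0361)/(119.0700−68.0400) = -0.0203. V = [p*·0.0000 + (1−p*)·1.0361]/1.19 = 0.1129. B = V − Δ·S = 2.0315.
(0,0): S=75.0000. Δ = (V_up−V_dn)/(S_up−S_dn) = (0.1129−1.8776)/(94.5000−54.0000) = -0.0436. V = [p*·0.1129 + (1−p*)·1.8776]/1.19 = 0.2871. B = V − Δ·S = 3.5551.
Each (Δ,B) replicates both successor values, so the strategy is self-financing and V0 is arbitrage-free.

(0,0): Delta=-0.0436 Bond=3.5551
(1,0): Delta=-0.3170 Bond=18.9953
(1,1): Delta=-0.0203 Bond=2.0315
(2,0): Delta=-1.0000 Bond=49.1597
(2,1): Delta=-0.2589 Bond=18.6494
(2,2): Delta=0.0000 Bond=0.0000
V0=0.2871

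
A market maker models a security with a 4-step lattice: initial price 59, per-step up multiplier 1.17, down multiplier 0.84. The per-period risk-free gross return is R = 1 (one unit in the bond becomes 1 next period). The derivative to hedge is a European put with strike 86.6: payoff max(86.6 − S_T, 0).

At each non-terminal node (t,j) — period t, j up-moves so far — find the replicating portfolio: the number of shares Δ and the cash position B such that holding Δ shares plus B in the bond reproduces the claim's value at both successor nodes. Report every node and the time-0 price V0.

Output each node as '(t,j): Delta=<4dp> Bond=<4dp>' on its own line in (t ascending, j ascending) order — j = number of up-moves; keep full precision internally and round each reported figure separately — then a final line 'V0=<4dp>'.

Under the risk-neutral measure, an up-move has probability p* = (R−d)/(u−d) = 0.4848 and values discount at R = 1.
Terminal values V(4,·): V(4,0)=57.2256, V(4,1)=45.6856, V(4,2)=29.6121, V(4,3)=7.2241, V(4,4)=0.0000
Node (3,0) S=34.9695: V=(p*·45.6856+(1−p*)·57.2256)/1=51.6305; Δ=(45.6856−57.2256)/(40.9144−29.3744)=-1.0000; B=V−Δ·S=86.6000
Node (3,1) S=48.7076: V=(p*·29.6121+(1−p*)·45.6856)/1=37.8924; Δ=(29.6121−45.6856)/(56.9879−40.9144)=-1.0000; B=V−Δ·S=86.6000
Node (3,2) S=67.8427: V=(p*·7.2241+(1−p*)·29.6121)/1=18.7573; Δ=(7.2241−29.6121)/(79.3759−56.9879)=-1.0000; B=V−Δ·S=86.6000
Node (3,3) S=94.4952: V=(p*·0.0000+(1−p*)·7.2241)/1=3.7215; Δ=(0.0000−7.2241)/(110.5593−79.3759)=-0.2317; B=V−Δ·S=25.6126
Node (2,0) S=41.6304: V=(p*·37.8924+(1−p*)·51.6305)/1=44.9696; Δ=(37.8924−51.6305)/(48.7076−34.9695)=-1.0000; B=V−Δ·S=86.6000
Node (2,1) S=57.9852: V=(p*·18.7573+(1−p*)·37.8924)/1=28.6148; Δ=(18.7573−37.8924)/(67.8427−48.7076)=-1.0000; B=V−Δ·S=86.6000
Node (2,2) S=80.7651: V=(p*·3.7215+(1−p*)·18.7573)/1=11.4672; Δ=(3.7215−18.7573)/(94.4952−67.8427)=-0.5641; B=V−Δ·S=57.0303
Node (1,0) S=49.5600: V=(p*·28.6148+(1−p*)·44.9696)/1=37.0400; Δ=(28.6148−44.9696)/(57.9852−41.6304)=-1.0000; B=V−Δ·S=86.6000
Node (1,1) S=69.0300: V=(p*·11.4672+(1−p*)·28.6148)/1=20.3008; Δ=(11.4672−28.6148)/(80.7651−57.9852)=-0.7528; B=V−Δ·S=72.2632
Node (0,0) S=59.0000: V=(p*·20.3008+(1−p*)·37.0400)/1=28.9240; Δ=(20.3008−37.0400)/(69.0300−49.5600)=-0.8597; B=V−Δ·S=79.6488
Check: Δ(0,0)·S0 + B(0,0) = 28.9240 = V0.

(0,0): Delta=-0.8597 Bond=79.6488
(1,0): Delta=-1.0000 Bond=86.6000
(1,1): Delta=-0.7528 Bond=72.2632
(2,0): Delta=-1.0000 Bond=86.6000
(2,1): Delta=-1.0000 Bond=86.6000
(2,2): Delta=-0.5641 Bond=57.0303
(3,0): Delta=-1.0000 Bond=86.6000
(3,1): Delta=-1.0000 Bond=86.6000
(3,2): Delta=-1.0000 Bond=86.6000
(3,3): Delta=-0.2317 Bond=25.6126
V0=28.9240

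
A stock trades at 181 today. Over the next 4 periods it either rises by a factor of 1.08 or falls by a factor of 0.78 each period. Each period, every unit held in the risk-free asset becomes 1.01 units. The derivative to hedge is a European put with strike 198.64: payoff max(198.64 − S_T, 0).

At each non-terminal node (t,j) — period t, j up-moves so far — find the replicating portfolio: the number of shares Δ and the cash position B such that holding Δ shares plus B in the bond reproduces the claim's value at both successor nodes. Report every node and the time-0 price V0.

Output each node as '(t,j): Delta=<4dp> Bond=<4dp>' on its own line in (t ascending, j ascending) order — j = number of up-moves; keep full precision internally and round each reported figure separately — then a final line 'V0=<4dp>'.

Since d<R<u, set p* = (R−d)/(u−d) = 0.7667; price each node as the discounted p*-expectation of its children.
Payoff layer (t=4): V(4,0)=131.6427, V(4,1)=105.8746, V(4,2)=70.1956, V(4,3)=20.7939, V(4,4)=0.0000
(3,0): S=85.8939. Δ = (V_up−V_dn)/(S_up−S_dn) = (105.8746−131.6427)/(92.7654−66.9973) = -1.0000. V = [p*·105.8746 + (1−p*)·131.6427]/1.01 = 110.7794. B = V − Δ·S = 196.6733.
(3,1): S=118.9300. Δ = (V_up−V_dn)/(S_up−S_dn) = (70.1956−105.8746)/(128.4444−92.7654) = -1.0000. V = [p*·70.1956 + (1−p*)·105.8746]/1.01 = 77.7432. B = V − Δ·S = 196.6733.
(3,2): S=164.6724. Δ = (V_up−V_dn)/(S_up−S_dn) = (20.7939−70.1956)/(177.8461−128.4444) = -1.0000. V = [p*·20.7939 + (1−p*)·70.1956]/1.01 = 32.0009. B = V − Δ·S = 196.6733.
(3,3): S=228.0079. Δ = (V_up−V_dn)/(S_up−S_dn) = (0.0000−20.7939)/(246.2485−177.8461) = -0.3040. V = [p*·0.0000 + (1−p*)·20.7939]/1.01 = 4.8039. B = V − Δ·S = 74.1167.
(2,0): S=110.1204. Δ = (V_up−V_dn)/(S_up−S_dn) = (77.7432−110.7794)/(118.9300−85.8939) = -1.0000. V = [p*·77.7432 + (1−p*)·110.7794]/1.01 = 84.6056. B = V − Δ·S = 194.7260.
(2,1): S=152.4744. Δ = (V_up−V_dn)/(S_up−S_dn) = (32.0009−77.7432)/(164.6724−118.9300) = -1.0000. V = [p*·32.0009 + (1−p*)·77.7432]/1.01 = 42.2516. B = V − Δ·S = 194.7260.
(2,2): S=211.1184. Δ = (V_up−V_dn)/(S_up−S_dn) = (4.8039−32.0009)/(228.0079−164.6724) = -0.4294. V = [p*·4.8039 + (1−p*)·32.0009]/1.01 = 11.0394. B = V − Δ·S = 101.6963.
(1,0): S=141.1800. Δ = (V_up−V_dn)/(S_up−S_dn) = (42.2516−84.6056)/(152.4744−110.1204) = -1.0000. V = [p*·42.2516 + (1−p*)·84.6056]/1.01 = 51.6180. B = V − Δ·S = 192.7980.
(1,1): S=195.4800. Δ = (V_up−V_dn)/(S_up−S_dn) = (11.0394−42.2516)/(211.1184−152.4744) = -0.5322. V = [p*·11.0394 + (1−p*)·42.2516]/1.01 = 18.1409. B = V − Δ·S = 122.1814.
(0,0): S=181.0000. Δ = (V_up−V_dn)/(S_up−S_dn) = (18.1409−51.6180)/(195.4800−141.1800) = -0.6165. V = [p*·18.1409 + (1−p*)·51.6180]/1.01 = 25.6953. B = V − Δ·S = 137.2858.
The time-0 hedge costs 25.6953, which is the no-arbitrage price.

(0,0): Delta=-0.6165 Bond=137.2858
(1,0): Delta=-1.0000 Bond=192.7980
(1,1): Delta=-0.5322 Bond=122.1814
(2,0): Delta=-1.0000 Bond=194.7260
(2,1): Delta=-1.0000 Bond=194.7260
(2,2): Delta=-0.4294 Bond=101.6963
(3,0): Delta=-1.0000 Bond=196.6733
(3,1): Delta=-1.0000 Bond=196.6733
(3,2): Delta=-1.0000 Bond=196.6733
(3,3): Delta=-0.3040 Bond=74.1167
V0=25.6953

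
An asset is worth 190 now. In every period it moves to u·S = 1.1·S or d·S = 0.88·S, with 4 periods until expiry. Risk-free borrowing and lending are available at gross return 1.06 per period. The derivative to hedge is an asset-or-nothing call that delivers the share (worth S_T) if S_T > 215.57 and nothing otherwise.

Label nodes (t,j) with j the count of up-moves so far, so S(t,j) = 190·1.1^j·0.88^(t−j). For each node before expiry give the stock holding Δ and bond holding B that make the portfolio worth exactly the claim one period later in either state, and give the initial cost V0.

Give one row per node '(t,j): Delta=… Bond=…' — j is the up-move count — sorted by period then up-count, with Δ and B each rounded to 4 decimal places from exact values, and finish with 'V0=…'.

Since d<R<u, set p* = (R−d)/(u−d) = 0.8182; price each node as the discounted p*-expectation of its children.
At expiry t=4: V(4,0)=0.0000, V(4,1)=0.0000, V(4,2)=0.0000, V(4,3)=222.5432, V(4,4)=278.1790
(3,0): S=129.4797. Δ = (V_up−V_dn)/(S_up−S_dn) = (0.0000−0.0000)/(142.4276−113.9421) = 0.0000. V = [p*·0.0000 + (1−p*)·0.0000]/1.06 = 0.0000. B = V − Δ·S = 0.0000.
(3,1): S=161.8496. Δ = (V_up−V_dn)/(S_up−S_dn) = (0.0000−0.0000)/(178.0346−142.4276) = 0.0000. V = [p*·0.0000 + (1−p*)·0.0000]/1.06 = 0.0000. B = V − Δ·S = 0.0000.
(3,2): S=202.3120. Δ = (V_up−V_dn)/(S_up−S_dn) = (222.5432−0.0000)/(222.5432−178.0346) = 5.0000. V = [p*·222.5432 + (1−p*)·0.0000]/1.06 = 171.7743. B = V − Δ·S = -839.7857.
(3,3): S=252.8900. Δ = (V_up−V_dn)/(S_up−S_dn) = (278.1790−222.5432)/(278.1790−222.5432) = 1.0000. V = [p*·278.1790 + (1−p*)·222.5432]/1.06 = 252.8900. B = V − Δ·S = 0.0000.
(2,0): S=147.1360. Δ = (V_up−V_dn)/(S_up−S_dn) = (0.0000−0.0000)/(161.8496−129.4797) = 0.0000. V = [p*·0.0000 + (1−p*)·0.0000]/1.06 = 0.0000. B = V − Δ·S = 0.0000.
(2,1): S=183.9200. Δ = (V_up−V_dn)/(S_up−S_dn) = (171.7743−0.0000)/(202.3120−161.8496) = 4.2453. V = [p*·171.7743 + (1−p*)·0.0000]/1.06 = 132.5874. B = V − Δ·S = -648.2051.
(2,2): S=229.9000. Δ = (V_up−V_dn)/(S_up−S_dn) = (252.8900−171.7743)/(252.8900−202.3120) = 1.6038. V = [p*·252.8900 + (1−p*)·171.7743]/1.06 = 224.6620. B = V − Δ·S = -144.0456.
(1,0): S=167.2000. Δ = (V_up−V_dn)/(S_up−S_dn) = (132.5874−0.0000)/(183.9200−147.1360) = 3.6045. V = [p*·132.5874 + (1−p*)·0.0000]/1.06 = 102.3402. B = V − Δ·S = -500.3298.
(1,1): S=209.0000. Δ = (V_up−V_dn)/(S_up−S_dn) = (224.6620−132.5874)/(229.9000−183.9200) = 2.0025. V = [p*·224.6620 + (1−p*)·132.5874]/1.06 = 196.1520. B = V − Δ·S = -222.3688.
(0,0): S=190.0000. Δ = (V_up−V_dn)/(S_up−S_dn) = (196.1520−102.3402)/(209.0000−167.2000) = 2.2443. V = [p*·196.1520 + (1−p*)·102.3402]/1.06 = 168.9579. B = V − Δ·S = -257.4596.
Each (Δ,B) replicates both successor values, so the strategy is self-financing and V0 is arbitrage-free.

(0,0): Delta=2.2443 Bond=-257.4596
(1,0): Delta=3.6045 Bond=-500.3298
(1,1): Delta=2.0025 Bond=-222.3688
(2,0): Delta=0.0000 Bond=0.0000
(2,1): Delta=4.2453 Bond=-648.2051
(2,2): Delta=1.6038 Bond=-144.0456
(3,0): Delta=0.0000 Bond=0.0000
(3,1): Delta=0.0000 Bond=0.0000
(3,2): Delta=5.0000 Bond=-839.7857
(3,3): Delta=1.0000 Bond=0.0000
V0=168.9579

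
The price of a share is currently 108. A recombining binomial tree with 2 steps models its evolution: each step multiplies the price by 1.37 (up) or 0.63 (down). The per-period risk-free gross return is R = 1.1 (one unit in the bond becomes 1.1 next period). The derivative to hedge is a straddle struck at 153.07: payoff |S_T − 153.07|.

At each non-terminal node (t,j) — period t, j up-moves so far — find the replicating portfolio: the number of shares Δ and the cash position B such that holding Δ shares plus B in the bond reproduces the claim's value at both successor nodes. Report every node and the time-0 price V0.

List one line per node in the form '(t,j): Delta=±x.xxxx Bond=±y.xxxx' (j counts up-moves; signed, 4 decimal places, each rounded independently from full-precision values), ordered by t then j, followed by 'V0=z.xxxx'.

The replicating-portfolio and risk-neutral prices coincide; use p* = (1.1−0.63)/(1.37−0.63) = 0.6351 for the latter.
At expiry t=2: V(2,0)=110.2048, V(2,1)=59.8552, V(2,2)=49.6352
(1,0): S=68.0400. Δ = (V_up−V_dn)/(S_up−S_dn) = (59.8552−110.2048)/(93.2148−42.8652) = -1.0000. V = [p*·59.8552 + (1−p*)·110.2048]/1.1 = 71.1145. B = V − Δ·S = 139.1545.
(1,1): S=147.9600. Δ = (V_up−V_dn)/(S_up−S_dn) = (49.6352−59.8552)/(202.7052−93.2148) = -0.0933. V = [p*·49.6352 + (1−p*)·59.8552]/1.1 = 48.5128. B = V − Δ·S = 62.3236.
(0,0): S=108.0000. Δ = (V_up−V_dn)/(S_up−S_dn) = (48.5128−71.1145)/(147.9600−68.0400) = -0.2828. V = [p*·48.5128 + (1−p*)·71.1145]/1.1 = 51.5995. B = V − Δ·S = 82.1423.
Root portfolio cost Δ·108+B reproduces V0=51.5995.

(0,0): Delta=-0.2828 Bond=82.1423
(1,0): Delta=-1.0000 Bond=139.1545
(1,1): Delta=-0.0933 Bond=62.3236
V0=51.5995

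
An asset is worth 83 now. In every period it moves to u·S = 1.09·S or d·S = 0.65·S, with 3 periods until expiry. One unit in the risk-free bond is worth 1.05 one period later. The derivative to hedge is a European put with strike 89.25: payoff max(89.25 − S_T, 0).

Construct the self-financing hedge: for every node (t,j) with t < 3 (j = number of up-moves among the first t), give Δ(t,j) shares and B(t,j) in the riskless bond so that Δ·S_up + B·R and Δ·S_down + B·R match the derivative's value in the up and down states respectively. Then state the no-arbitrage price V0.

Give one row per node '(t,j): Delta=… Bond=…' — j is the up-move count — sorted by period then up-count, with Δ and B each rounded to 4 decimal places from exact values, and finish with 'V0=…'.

No-arbitrage ⇒ martingale measure with p* = (R−d)/(u−d) = 0.9091.
Payoff layer (t=3): V(3,0)=66.4561, V(3,1)=51.0264, V(3,2)=25.1520, V(3,3)=0.0000
  t=2,j=0: stock 35.0675 → up 38.2236 (V=51.0264), down 22.7939 (V=66.4561). Price 49.9325; hedge Δ=-1.0000, bond B=85.0000.
  t=2,j=1: stock 58.8055 → up 64.0980 (V=25.1520), down 38.2236 (V=51.0264). Price 26.1945; hedge Δ=-1.0000, bond B=85.0000.
  t=2,j=2: stock 98.6123 → up 107.4874 (V=0.0000), down 64.0980 (V=25.1520). Price 2.1777; hedge Δ=-0.5797, bond B=59.3413.
  t=1,j=0: stock 53.9500 → up 58.8055 (V=26.1945), down 35.0675 (V=49.9325). Price 27.0024; hedge Δ=-1.0000, bond B=80.9524.
  t=1,j=1: stock 90.4700 → up 98.6123 (V=2.1777), down 58.8055 (V=26.1945). Price 4.1533; hedge Δ=-0.6033, bond B=58.7371.
  t=0,j=0: stock 83.0000 → up 90.4700 (V=4.1533), down 53.9500 (V=27.0024). Price 5.9338; hedge Δ=-0.6257, bond B=57.8635.
The time-0 hedge costs 5.9338, which is the no-arbitrage price.

(0,0): Delta=-0.6257 Bond=57.8635
(1,0): Delta=-1.0000 Bond=80.9524
(1,1): Delta=-0.6033 Bond=58.7371
(2,0): Delta=-1.0000 Bond=85.0000
(2,1): Delta=-1.0000 Bond=85.0000
(2,2): Delta=-0.5797 Bond=59.3413
V0=5.9338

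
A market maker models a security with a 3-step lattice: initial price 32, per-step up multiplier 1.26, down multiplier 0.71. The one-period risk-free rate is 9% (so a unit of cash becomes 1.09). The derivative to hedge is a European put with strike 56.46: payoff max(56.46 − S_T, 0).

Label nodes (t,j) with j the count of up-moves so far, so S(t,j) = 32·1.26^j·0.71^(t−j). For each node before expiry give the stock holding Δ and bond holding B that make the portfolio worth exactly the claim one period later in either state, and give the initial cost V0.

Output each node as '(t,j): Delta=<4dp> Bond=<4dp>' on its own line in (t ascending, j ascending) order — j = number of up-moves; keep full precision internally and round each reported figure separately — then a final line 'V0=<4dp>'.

Since d<R<u, set p* = (R−d)/(u−d) = 0.6909; price each node as the discounted p*-expectation of its children.
Payoff layer (t=3): V(3,0)=45.0068, V(3,1)=36.1347, V(3,2)=20.3897, V(3,3)=0.0000
(2,0): S=16.1312. Δ = (V_up−V_dn)/(S_up−S_dn) = (36.1347−45.0068)/(20.3253−11.4532) = -1.0000. V = [p*·36.1347 + (1−p*)·45.0068]/1.09 = 35.6670. B = V − Δ·S = 51.7982.
(2,1): S=28.6272. Δ = (V_up−V_dn)/(S_up−S_dn) = (20.3897−36.1347)/(36.0703−20.3253) = -1.0000. V = [p*·20.3897 + (1−p*)·36.1347]/1.09 = 23.1710. B = V − Δ·S = 51.7982.
(2,2): S=50.8032. Δ = (V_up−V_dn)/(S_up−S_dn) = (0.0000−20.3897)/(64.0120−36.0703) = -0.7297. V = [p*·0.0000 + (1−p*)·20.3897]/1.09 = 5.7819. B = V − Δ·S = 42.8541.
(1,0): S=22.7200. Δ = (V_up−V_dn)/(S_up−S_dn) = (23.1710−35.6670)/(28.6272−16.1312) = -1.0000. V = [p*·23.1710 + (1−p*)·35.6670]/1.09 = 24.8013. B = V − Δ·S = 47.5213.
(1,1): S=40.3200. Δ = (V_up−V_dn)/(S_up−S_dn) = (5.7819−23.1710)/(50.8032−28.6272) = -0.7841. V = [p*·5.7819 + (1−p*)·23.1710]/1.09 = 10.2355. B = V − Δ·S = 41.8520.
(0,0): S=32.0000. Δ = (V_up−V_dn)/(S_up−S_dn) = (10.2355−24.8013)/(40.3200−22.7200) = -0.8276. V = [p*·10.2355 + (1−p*)·24.8013]/1.09 = 13.5208. B = V − Δ·S = 40.0039.
Root portfolio cost Δ·32+B reproduces V0=13.5208.

(0,0): Delta=-0.8276 Bond=40.0039
(1,0): Delta=-1.0000 Bond=47.5213
(1,1): Delta=-0.7841 Bond=41.8520
(2,0): Delta=-1.0000 Bond=51.7982
(2,1): Delta=-1.0000 Bond=51.7982
(2,2): Delta=-0.7297 Bond=42.8541
V0=13.5208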